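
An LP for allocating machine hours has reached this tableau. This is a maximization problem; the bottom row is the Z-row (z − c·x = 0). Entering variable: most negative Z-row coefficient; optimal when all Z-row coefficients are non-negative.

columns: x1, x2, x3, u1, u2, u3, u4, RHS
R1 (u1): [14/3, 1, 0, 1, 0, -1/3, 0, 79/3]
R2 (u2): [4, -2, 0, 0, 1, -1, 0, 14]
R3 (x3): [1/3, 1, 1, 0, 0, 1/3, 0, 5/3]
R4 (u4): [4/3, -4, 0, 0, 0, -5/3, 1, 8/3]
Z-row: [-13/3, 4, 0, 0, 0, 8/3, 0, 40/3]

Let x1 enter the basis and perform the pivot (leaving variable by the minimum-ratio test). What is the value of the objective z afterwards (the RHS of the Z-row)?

22

Ratio test on column x1 — row 1: (79/3)/(14/3) = 79/14; row 2: 14/4 = 7/2; row 3: (5/3)/(1/3) = 5; row 4: (8/3)/(4/3) = 2. Minimum is 2 at row 4 (u4 leaves); pivot element 4/3.
Pivot on row 4; the Z-row RHS becomes 40/3 − (-13/3)·2 = 22.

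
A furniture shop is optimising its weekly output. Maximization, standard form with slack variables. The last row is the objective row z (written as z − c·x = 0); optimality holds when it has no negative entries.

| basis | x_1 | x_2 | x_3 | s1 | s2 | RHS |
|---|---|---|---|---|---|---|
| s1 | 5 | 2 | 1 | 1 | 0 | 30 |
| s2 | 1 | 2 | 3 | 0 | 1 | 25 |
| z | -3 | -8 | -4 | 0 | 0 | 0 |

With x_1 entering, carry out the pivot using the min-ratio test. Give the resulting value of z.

Ratio test on column x_1 — row 1: 30/5 = 6; row 2: 25/1 = 25. Minimum is 6 at row 1 (s1 leaves); pivot element 5.
Pivot on row 1; the z-row RHS becomes 0 − (-3)·6 = 18.

18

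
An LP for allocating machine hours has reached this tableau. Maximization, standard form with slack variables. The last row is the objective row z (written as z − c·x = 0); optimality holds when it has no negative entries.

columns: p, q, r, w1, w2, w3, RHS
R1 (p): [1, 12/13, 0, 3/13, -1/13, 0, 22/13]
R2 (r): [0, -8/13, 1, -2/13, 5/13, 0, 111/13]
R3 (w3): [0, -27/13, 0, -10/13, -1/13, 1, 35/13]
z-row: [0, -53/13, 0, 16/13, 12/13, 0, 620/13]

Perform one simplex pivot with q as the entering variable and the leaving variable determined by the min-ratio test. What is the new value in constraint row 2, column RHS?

29/3

Ratio test on column q — row 1: (22/13)/(12/13) = 11/6; row 2: entry -8/13 ≤ 0; row 3: entry -27/13 ≤ 0. Minimum is 11/6 at row 1 (p leaves); pivot element 12/13.
Divide row 1 by 12/13; eliminate column q from the other rows.
Row 2 update in column RHS: 111/13 − (-8/13)·(11/6) = 29/3.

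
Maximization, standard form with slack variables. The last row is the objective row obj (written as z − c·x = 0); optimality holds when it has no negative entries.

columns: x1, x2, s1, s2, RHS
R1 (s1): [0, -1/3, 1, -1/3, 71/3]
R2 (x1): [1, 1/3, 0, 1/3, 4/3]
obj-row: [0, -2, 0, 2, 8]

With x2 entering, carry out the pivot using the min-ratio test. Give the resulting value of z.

16

Ratio test on column x2 — row 1: entry -1/3 ≤ 0; row 2: (4/3)/(1/3) = 4. Minimum is 4 at row 2 (x1 leaves); pivot element 1/3.
Pivot on row 2; the obj-row RHS becomes 8 − (-2)·4 = 16.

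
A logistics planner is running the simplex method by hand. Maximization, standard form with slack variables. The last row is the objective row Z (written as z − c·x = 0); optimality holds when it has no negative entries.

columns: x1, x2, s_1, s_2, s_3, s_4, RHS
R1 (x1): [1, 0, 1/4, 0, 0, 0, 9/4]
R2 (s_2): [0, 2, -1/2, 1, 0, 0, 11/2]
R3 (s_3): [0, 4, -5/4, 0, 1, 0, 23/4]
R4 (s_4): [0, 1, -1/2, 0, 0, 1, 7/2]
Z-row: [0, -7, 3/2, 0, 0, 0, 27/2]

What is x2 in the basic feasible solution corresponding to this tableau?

0

x2 is not in the basis, so in the current basic feasible solution x2 = 0.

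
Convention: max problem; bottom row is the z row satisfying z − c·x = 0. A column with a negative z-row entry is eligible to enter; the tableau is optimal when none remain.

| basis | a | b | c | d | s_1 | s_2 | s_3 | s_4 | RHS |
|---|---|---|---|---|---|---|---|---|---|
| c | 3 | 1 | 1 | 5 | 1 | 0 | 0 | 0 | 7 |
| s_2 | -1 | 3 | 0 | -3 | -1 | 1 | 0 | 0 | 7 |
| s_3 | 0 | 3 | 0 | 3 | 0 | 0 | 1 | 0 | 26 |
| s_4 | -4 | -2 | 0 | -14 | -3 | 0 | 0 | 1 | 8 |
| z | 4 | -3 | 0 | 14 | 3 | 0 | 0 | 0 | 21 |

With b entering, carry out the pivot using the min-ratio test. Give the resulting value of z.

28

Ratio test on column b — row 1: 7/1 = 7; row 2: 7/3 = 7/3; row 3: 26/3 = 26/3; row 4: entry -2 ≤ 0. Minimum is 7/3 at row 2 (s_2 leaves); pivot element 3.
Pivot on row 2; the z-row RHS becomes 21 − (-3)·(7/3) = 28.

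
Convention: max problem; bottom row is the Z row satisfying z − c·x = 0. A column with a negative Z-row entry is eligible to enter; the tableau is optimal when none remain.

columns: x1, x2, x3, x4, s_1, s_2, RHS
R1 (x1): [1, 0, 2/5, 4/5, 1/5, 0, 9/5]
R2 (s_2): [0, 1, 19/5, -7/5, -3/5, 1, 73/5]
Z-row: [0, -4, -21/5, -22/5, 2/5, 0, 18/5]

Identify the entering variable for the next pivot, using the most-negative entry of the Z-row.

x4

Negative Z-row entries: x2: -4, x3: -21/5, x4: -22/5.
The most negative is -22/5 in column x4, so x4 enters.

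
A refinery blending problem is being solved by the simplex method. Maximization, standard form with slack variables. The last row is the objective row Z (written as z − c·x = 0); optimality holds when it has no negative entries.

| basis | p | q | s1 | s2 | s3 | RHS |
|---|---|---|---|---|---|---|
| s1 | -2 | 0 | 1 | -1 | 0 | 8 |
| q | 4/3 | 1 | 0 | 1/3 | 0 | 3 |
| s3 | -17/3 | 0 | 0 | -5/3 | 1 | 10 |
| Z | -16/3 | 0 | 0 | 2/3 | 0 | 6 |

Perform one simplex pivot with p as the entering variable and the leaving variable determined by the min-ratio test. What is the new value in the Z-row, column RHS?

18

Ratio test on column p — row 1: entry -2 ≤ 0; row 2: 3/(4/3) = 9/4; row 3: entry -17/3 ≤ 0. Minimum is 9/4 at row 2 (q leaves); pivot element 4/3.
Divide row 2 by 4/3; eliminate column p from the other rows.
Z-row update in column RHS: 6 − (-16/3)·(9/4) = 18.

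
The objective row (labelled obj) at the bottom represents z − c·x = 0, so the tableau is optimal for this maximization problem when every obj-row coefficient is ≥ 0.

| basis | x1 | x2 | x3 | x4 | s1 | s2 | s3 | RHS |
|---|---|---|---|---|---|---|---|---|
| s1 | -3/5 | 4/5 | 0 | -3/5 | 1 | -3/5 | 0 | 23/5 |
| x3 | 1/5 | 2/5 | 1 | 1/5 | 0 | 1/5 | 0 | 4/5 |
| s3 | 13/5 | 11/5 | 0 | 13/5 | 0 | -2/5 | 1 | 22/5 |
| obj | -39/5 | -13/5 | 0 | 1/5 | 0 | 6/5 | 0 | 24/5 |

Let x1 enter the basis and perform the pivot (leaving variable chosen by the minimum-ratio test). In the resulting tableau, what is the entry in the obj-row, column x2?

Ratio test on column x1 — row 1: entry -3/5 ≤ 0; row 2: (4/5)/(1/5) = 4; row 3: (22/5)/(13/5) = 22/13. Minimum is 22/13 at row 3 (s3 leaves); pivot element 13/5.
Divide row 3 by 13/5; eliminate column x1 from the other rows.
obj-row update in column x2: -13/5 − (-39/5)·(11/13) = 4.

4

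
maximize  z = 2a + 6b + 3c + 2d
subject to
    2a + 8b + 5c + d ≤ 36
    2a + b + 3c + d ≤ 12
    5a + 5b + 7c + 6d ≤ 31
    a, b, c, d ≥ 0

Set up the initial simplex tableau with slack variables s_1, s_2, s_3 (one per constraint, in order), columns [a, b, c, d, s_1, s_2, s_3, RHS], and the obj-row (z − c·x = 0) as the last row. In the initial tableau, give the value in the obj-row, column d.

The obj-row carries the negated objective coefficients: the d entry is -2.

-2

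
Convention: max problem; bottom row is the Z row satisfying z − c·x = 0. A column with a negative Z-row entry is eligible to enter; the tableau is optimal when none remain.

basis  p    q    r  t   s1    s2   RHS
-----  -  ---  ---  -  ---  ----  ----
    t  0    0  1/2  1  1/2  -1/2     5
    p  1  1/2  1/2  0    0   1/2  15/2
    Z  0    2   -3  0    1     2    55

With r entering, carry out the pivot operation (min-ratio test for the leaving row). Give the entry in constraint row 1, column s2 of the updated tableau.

Ratio test on column r — row 1: 5/(1/2) = 10; row 2: (15/2)/(1/2) = 15. Minimum is 10 at row 1 (t leaves); pivot element 1/2.
Divide row 1 by 1/2; eliminate column r from the other rows.
In the new row 1, the s2 entry is the old entry divided by the pivot: (-1/2)/(1/2) = -1.

-1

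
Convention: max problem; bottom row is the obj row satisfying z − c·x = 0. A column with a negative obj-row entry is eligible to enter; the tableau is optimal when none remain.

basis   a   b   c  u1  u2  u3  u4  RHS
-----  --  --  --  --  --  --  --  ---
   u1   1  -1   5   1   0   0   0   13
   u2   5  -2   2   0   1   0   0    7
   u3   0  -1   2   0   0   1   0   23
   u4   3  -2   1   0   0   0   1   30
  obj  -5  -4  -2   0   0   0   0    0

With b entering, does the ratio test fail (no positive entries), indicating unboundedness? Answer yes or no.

Every constraint-row entry in column b is ≤ 0, so increasing b is unbounded.

yes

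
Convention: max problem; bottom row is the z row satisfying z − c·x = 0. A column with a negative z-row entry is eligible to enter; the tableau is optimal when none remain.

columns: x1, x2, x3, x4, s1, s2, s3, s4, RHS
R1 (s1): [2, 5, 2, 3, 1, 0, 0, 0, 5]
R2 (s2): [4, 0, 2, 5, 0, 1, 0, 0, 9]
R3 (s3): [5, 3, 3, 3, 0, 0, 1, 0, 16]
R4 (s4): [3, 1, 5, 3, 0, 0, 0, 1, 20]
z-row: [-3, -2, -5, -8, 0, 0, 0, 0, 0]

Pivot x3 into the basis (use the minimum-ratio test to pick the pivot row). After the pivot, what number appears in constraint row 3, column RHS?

17/2

Ratio test on column x3 — row 1: 5/2 = 5/2; row 2: 9/2 = 9/2; row 3: 16/3 = 16/3; row 4: 20/5 = 4. Minimum is 5/2 at row 1 (s1 leaves); pivot element 2.
Divide row 1 by 2; eliminate column x3 from the other rows.
Row 3 update in column RHS: 16 − 3·(5/2) = 17/2.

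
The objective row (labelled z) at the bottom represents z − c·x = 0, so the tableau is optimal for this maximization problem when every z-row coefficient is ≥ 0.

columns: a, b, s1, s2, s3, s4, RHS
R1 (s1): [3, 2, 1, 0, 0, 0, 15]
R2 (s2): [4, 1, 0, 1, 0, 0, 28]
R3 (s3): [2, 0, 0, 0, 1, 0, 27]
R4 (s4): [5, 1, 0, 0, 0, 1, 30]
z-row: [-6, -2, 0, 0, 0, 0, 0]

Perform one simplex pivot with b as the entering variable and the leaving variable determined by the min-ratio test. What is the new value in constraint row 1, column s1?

1/2

Ratio test on column b — row 1: 15/2 = 15/2; row 2: 28/1 = 28; row 3: entry 0 ≤ 0; row 4: 30/1 = 30. Minimum is 15/2 at row 1 (s1 leaves); pivot element 2.
Divide row 1 by 2; eliminate column b from the other rows.
In the new row 1, the s1 entry is the old entry divided by the pivot: 1/2 = 1/2.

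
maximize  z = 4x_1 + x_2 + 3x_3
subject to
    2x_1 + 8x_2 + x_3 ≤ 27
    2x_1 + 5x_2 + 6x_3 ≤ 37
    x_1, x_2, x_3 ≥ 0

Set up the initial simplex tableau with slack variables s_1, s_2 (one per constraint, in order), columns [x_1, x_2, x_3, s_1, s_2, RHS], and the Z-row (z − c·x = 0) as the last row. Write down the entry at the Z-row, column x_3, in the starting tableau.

-3

The Z-row carries the negated objective coefficients: the x_3 entry is -3.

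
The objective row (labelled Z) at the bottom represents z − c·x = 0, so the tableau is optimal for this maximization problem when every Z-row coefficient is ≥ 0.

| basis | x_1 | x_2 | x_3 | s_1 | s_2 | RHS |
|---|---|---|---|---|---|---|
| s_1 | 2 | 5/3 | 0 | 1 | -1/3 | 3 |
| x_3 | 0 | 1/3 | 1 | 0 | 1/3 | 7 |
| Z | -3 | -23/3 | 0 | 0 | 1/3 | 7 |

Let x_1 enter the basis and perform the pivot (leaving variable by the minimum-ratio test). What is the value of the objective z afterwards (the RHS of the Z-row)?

23/2

Ratio test on column x_1 — row 1: 3/2 = 3/2; row 2: entry 0 ≤ 0. Minimum is 3/2 at row 1 (s_1 leaves); pivot element 2.
Pivot on row 1; the Z-row RHS becomes 7 − (-3)·(3/2) = 23/2.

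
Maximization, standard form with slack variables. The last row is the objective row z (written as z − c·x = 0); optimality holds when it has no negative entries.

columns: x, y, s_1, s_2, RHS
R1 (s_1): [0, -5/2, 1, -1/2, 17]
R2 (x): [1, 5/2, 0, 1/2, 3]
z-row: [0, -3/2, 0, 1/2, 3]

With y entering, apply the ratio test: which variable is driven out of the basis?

x

Column y entries and ratios — s_1: -5/2 ≤ 0, skip; x: 3/(5/2) = 6/5.
Smallest ratio is 6/5 in the row of x, so x leaves.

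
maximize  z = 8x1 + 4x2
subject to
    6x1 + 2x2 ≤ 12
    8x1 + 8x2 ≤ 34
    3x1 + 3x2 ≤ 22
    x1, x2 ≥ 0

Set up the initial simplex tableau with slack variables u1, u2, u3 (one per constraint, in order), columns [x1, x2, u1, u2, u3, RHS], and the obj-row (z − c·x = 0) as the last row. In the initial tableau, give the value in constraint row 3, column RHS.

The RHS of constraint 3 is b_3 = 22.

22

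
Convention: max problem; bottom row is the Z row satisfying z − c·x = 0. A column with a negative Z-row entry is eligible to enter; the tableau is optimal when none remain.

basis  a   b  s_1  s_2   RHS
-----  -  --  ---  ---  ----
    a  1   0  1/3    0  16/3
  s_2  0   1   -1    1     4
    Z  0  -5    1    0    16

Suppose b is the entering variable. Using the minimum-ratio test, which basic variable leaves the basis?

Column b entries and ratios — a: 0 ≤ 0, skip; s_2: 4/1 = 4.
Smallest ratio is 4 in the row of s_2, so s_2 leaves.

s_2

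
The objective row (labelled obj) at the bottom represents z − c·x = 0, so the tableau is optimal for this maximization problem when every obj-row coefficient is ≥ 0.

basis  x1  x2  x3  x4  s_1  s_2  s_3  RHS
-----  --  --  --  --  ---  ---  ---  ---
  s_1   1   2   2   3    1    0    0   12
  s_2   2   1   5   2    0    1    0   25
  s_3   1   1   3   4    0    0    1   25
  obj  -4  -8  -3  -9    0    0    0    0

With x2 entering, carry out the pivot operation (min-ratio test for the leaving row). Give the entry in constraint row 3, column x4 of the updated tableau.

5/2

Ratio test on column x2 — row 1: 12/2 = 6; row 2: 25/1 = 25; row 3: 25/1 = 25. Minimum is 6 at row 1 (s_1 leaves); pivot element 2.
Divide row 1 by 2; eliminate column x2 from the other rows.
Row 3 update in column x4: 4 − 1·(3/2) = 5/2.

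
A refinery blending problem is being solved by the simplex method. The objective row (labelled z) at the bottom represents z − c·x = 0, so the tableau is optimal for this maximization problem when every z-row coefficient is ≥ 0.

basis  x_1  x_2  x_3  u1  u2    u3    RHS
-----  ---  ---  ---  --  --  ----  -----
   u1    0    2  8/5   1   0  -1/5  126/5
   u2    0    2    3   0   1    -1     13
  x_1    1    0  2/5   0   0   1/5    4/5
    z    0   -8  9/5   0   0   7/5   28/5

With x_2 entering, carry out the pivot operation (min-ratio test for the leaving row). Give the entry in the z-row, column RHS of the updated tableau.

288/5

Ratio test on column x_2 — row 1: (126/5)/2 = 63/5; row 2: 13/2 = 13/2; row 3: entry 0 ≤ 0. Minimum is 13/2 at row 2 (u2 leaves); pivot element 2.
Divide row 2 by 2; eliminate column x_2 from the other rows.
z-row update in column RHS: 28/5 − (-8)·(13/2) = 288/5.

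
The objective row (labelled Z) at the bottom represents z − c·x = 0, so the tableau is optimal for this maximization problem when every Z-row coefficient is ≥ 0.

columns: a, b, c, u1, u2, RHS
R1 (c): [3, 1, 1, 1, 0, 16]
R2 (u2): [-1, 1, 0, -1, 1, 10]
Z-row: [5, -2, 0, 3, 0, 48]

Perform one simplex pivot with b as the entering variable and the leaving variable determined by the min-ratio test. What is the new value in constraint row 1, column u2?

Ratio test on column b — row 1: 16/1 = 16; row 2: 10/1 = 10. Minimum is 10 at row 2 (u2 leaves); pivot element 1.
Divide row 2 by 1; eliminate column b from the other rows.
Row 1 update in column u2: 0 − 1·1 = -1.

-1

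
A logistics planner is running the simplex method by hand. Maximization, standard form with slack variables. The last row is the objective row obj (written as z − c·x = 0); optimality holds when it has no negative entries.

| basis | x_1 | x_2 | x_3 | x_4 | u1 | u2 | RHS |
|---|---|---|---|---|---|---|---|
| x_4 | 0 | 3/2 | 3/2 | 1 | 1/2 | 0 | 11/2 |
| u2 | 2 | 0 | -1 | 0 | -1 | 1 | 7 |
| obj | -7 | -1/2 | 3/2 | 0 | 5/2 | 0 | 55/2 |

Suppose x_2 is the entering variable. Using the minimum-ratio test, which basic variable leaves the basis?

x_4

Column x_2 entries and ratios — x_4: (11/2)/(3/2) = 11/3; u2: 0 ≤ 0, skip.
Smallest ratio is 11/3 in the row of x_4, so x_4 leaves.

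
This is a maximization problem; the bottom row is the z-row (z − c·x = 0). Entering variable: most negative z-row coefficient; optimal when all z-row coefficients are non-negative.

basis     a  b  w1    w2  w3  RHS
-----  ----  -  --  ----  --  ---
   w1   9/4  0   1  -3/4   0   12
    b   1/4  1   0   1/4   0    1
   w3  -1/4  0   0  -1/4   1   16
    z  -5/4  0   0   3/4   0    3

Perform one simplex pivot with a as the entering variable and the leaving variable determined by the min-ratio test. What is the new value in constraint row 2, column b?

4

Ratio test on column a — row 1: 12/(9/4) = 16/3; row 2: 1/(1/4) = 4; row 3: entry -1/4 ≤ 0. Minimum is 4 at row 2 (b leaves); pivot element 1/4.
Divide row 2 by 1/4; eliminate column a from the other rows.
In the new row 2, the b entry is the old entry divided by the pivot: 1/(1/4) = 4.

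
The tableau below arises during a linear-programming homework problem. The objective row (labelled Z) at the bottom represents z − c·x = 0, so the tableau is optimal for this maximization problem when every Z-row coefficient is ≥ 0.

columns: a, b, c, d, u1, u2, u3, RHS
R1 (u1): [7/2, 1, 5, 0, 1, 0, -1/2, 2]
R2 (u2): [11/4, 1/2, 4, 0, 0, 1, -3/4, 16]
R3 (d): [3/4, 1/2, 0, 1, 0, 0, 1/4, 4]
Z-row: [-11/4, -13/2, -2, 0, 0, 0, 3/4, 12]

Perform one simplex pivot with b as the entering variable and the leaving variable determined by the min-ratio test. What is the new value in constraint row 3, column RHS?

Ratio test on column b — row 1: 2/1 = 2; row 2: 16/(1/2) = 32; row 3: 4/(1/2) = 8. Minimum is 2 at row 1 (u1 leaves); pivot element 1.
Divide row 1 by 1; eliminate column b from the other rows.
Row 3 update in column RHS: 4 − (1/2)·2 = 3.

3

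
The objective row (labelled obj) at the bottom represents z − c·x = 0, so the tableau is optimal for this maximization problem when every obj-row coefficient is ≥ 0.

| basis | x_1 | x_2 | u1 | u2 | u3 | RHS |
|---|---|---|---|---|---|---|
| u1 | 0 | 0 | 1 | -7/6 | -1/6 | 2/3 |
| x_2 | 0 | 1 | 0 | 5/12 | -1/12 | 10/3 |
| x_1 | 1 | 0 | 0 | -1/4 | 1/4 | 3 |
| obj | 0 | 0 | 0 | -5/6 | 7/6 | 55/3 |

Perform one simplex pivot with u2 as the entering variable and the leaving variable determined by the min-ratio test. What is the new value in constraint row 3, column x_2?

3/5

Ratio test on column u2 — row 1: entry -7/6 ≤ 0; row 2: (10/3)/(5/12) = 8; row 3: entry -1/4 ≤ 0. Minimum is 8 at row 2 (x_2 leaves); pivot element 5/12.
Divide row 2 by 5/12; eliminate column u2 from the other rows.
Row 3 update in column x_2: 0 − (-1/4)·(12/5) = 3/5.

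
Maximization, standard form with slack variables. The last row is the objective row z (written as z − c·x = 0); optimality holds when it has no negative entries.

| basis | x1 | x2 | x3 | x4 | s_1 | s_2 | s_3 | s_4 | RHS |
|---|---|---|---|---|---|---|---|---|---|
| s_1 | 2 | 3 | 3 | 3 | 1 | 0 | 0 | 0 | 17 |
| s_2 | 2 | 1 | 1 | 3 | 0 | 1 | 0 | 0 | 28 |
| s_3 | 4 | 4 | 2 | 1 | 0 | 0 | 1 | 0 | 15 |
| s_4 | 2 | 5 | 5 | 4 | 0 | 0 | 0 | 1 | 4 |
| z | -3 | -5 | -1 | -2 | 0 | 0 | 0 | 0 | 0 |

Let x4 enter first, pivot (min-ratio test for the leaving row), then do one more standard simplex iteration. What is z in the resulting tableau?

4

Ratio test on column x4 — row 1: 17/3 = 17/3; row 2: 28/3 = 28/3; row 3: 15/1 = 15; row 4: 4/4 = 1. Minimum is 1 at row 4 (s_4 leaves); pivot element 4.
Pivot on row 4; the z-row RHS becomes 0 − (-2)·1 = 2.
Next entering variable (most negative z-row entry -5/2): x2.
Ratio test on column x2 — row 1: entry -3/4 ≤ 0; row 2: entry -11/4 ≤ 0; row 3: 14/(11/4) = 56/11; row 4: 1/(5/4) = 4/5. Minimum is 4/5 at row 4 (x4 leaves); pivot element 5/4.
After the second pivot the z-row RHS is 2 − (-5/2)·(4/5) = 4.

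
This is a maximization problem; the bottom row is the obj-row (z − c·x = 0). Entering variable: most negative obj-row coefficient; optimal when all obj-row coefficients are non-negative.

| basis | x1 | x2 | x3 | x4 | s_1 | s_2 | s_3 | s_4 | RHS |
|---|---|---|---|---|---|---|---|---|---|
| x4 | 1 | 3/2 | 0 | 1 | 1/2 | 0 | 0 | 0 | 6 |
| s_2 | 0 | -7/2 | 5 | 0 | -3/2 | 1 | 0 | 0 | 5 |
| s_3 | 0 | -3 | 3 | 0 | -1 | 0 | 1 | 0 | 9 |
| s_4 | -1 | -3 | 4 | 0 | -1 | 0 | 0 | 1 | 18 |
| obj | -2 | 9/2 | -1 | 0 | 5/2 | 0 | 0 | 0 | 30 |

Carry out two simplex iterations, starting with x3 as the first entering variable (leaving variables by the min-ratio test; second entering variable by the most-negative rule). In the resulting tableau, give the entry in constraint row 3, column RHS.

Ratio test on column x3 — row 1: entry 0 ≤ 0; row 2: 5/5 = 1; row 3: 9/3 = 3; row 4: 18/4 = 9/2. Minimum is 1 at row 2 (s_2 leaves); pivot element 5.
Divide row 2 by 5; eliminate column x3 from the other rows.
Second iteration: most negative obj-row entry is -2 in column x1, so x1 enters.
Ratio test on column x1 — row 1: 6/1 = 6; row 2: entry 0 ≤ 0; row 3: entry 0 ≤ 0; row 4: entry -1 ≤ 0. Minimum is 6 at row 1 (x4 leaves); pivot element 1.
Divide row 1 by 1; eliminate column x1 from the other rows.
After both pivots, the entry at constraint row 3, column RHS is 6.

6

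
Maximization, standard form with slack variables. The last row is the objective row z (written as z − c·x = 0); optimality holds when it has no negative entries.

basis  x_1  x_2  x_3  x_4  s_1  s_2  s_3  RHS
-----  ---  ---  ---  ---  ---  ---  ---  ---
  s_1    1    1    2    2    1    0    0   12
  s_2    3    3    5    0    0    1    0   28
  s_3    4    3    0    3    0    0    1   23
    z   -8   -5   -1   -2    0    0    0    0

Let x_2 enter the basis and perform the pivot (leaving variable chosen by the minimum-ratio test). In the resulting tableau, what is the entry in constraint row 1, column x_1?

Ratio test on column x_2 — row 1: 12/1 = 12; row 2: 28/3 = 28/3; row 3: 23/3 = 23/3. Minimum is 23/3 at row 3 (s_3 leaves); pivot element 3.
Divide row 3 by 3; eliminate column x_2 from the other rows.
Row 1 update in column x_1: 1 − 1·(4/3) = -1/3.

-1/3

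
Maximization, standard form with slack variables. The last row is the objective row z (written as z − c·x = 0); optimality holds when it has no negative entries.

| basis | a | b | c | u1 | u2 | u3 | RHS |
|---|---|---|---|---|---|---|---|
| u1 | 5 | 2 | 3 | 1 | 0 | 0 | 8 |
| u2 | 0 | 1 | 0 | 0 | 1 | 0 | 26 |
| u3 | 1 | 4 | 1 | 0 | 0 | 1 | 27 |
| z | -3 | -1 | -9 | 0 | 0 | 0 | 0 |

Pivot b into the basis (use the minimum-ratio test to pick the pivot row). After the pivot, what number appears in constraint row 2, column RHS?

22

Ratio test on column b — row 1: 8/2 = 4; row 2: 26/1 = 26; row 3: 27/4 = 27/4. Minimum is 4 at row 1 (u1 leaves); pivot element 2.
Divide row 1 by 2; eliminate column b from the other rows.
Row 2 update in column RHS: 26 − 1·4 = 22.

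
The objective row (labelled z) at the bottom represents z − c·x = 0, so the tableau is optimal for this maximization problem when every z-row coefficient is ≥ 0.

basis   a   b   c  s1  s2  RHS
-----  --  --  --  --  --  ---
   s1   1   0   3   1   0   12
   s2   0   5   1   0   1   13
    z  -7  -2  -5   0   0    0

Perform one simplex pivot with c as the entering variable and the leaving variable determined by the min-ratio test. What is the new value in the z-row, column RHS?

Ratio test on column c — row 1: 12/3 = 4; row 2: 13/1 = 13. Minimum is 4 at row 1 (s1 leaves); pivot element 3.
Divide row 1 by 3; eliminate column c from the other rows.
z-row update in column RHS: 0 − (-5)·4 = 20.

20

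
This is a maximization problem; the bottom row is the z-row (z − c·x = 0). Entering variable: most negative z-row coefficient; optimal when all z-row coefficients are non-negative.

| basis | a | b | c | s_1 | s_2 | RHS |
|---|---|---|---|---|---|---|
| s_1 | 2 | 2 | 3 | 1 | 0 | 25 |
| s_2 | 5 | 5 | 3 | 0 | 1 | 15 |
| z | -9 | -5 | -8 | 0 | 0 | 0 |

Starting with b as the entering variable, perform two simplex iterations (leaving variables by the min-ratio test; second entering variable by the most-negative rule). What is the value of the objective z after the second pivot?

40

Ratio test on column b — row 1: 25/2 = 25/2; row 2: 15/5 = 3. Minimum is 3 at row 2 (s_2 leaves); pivot element 5.
Pivot on row 2; the z-row RHS becomes 0 − (-5)·3 = 15.
Next entering variable (most negative z-row entry -5): c.
Ratio test on column c — row 1: 19/(9/5) = 95/9; row 2: 3/(3/5) = 5. Minimum is 5 at row 2 (b leaves); pivot element 3/5.
After the second pivot the z-row RHS is 15 − (-5)·5 = 40.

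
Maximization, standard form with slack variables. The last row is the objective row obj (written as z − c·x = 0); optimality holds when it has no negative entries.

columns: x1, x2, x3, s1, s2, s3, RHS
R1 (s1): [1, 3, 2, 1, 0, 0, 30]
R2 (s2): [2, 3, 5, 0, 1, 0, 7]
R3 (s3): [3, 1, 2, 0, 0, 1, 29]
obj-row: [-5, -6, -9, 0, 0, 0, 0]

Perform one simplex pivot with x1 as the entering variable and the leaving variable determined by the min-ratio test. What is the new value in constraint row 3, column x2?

-7/2

Ratio test on column x1 — row 1: 30/1 = 30; row 2: 7/2 = 7/2; row 3: 29/3 = 29/3. Minimum is 7/2 at row 2 (s2 leaves); pivot element 2.
Divide row 2 by 2; eliminate column x1 from the other rows.
Row 3 update in column x2: 1 − 3·(3/2) = -7/2.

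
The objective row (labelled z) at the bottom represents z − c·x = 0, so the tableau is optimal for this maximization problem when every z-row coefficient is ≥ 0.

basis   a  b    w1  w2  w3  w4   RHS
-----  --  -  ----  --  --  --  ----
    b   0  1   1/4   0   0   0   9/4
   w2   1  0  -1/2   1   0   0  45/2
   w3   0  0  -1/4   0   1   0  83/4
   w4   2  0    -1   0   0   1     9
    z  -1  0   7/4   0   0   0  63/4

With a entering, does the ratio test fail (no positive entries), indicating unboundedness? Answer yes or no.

no

Column a has positive entries in row(s) 2, 4, so the ratio test bounds it — not unbounded.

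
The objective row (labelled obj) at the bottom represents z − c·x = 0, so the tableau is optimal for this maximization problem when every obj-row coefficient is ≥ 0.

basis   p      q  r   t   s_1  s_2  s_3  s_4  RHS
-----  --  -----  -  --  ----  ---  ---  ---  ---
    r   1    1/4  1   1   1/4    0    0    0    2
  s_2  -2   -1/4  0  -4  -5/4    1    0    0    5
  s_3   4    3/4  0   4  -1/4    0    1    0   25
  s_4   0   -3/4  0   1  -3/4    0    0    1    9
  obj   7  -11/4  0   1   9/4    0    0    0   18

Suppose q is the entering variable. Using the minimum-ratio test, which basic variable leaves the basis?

Column q entries and ratios — r: 2/(1/4) = 8; s_2: -1/4 ≤ 0, skip; s_3: 25/(3/4) = 100/3; s_4: -3/4 ≤ 0, skip.
Smallest ratio is 8 in the row of r, so r leaves.

r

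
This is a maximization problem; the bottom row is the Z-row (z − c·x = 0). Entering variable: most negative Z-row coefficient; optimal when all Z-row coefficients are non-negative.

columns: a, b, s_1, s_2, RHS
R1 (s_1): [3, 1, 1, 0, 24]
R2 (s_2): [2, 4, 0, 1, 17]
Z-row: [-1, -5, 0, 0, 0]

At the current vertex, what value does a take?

0

a is not in the basis, so in the current basic feasible solution a = 0.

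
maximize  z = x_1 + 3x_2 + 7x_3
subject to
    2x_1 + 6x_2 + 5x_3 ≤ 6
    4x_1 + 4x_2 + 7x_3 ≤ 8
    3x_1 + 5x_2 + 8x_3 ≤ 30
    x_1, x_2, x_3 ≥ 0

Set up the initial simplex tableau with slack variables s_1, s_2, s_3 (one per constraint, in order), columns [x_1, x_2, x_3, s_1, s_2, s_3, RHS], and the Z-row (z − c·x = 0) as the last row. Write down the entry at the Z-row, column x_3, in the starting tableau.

-7

The Z-row carries the negated objective coefficients: the x_3 entry is -7.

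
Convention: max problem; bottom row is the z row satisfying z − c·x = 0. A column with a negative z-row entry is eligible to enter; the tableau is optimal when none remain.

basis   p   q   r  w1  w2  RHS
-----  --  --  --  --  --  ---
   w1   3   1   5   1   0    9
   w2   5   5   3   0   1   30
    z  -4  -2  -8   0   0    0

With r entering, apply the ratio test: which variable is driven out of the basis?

Column r entries and ratios — w1: 9/5 = 9/5; w2: 30/3 = 10.
Smallest ratio is 9/5 in the row of w1, so w1 leaves.

w1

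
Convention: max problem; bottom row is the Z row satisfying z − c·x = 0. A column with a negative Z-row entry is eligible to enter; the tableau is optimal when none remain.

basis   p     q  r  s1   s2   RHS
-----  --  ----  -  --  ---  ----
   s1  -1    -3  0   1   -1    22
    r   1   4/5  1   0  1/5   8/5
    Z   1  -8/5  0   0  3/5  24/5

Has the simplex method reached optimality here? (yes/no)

The Z-row has a negative entry -8/5 in column q, so it is not optimal.

no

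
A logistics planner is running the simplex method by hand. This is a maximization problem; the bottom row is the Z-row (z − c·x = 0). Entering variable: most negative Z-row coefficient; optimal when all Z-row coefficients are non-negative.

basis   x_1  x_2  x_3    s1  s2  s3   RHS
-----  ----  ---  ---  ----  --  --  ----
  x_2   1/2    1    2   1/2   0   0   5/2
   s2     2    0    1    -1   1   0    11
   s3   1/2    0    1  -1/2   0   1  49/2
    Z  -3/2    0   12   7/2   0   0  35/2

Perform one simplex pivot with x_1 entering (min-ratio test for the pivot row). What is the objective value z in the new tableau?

25

Ratio test on column x_1 — row 1: (5/2)/(1/2) = 5; row 2: 11/2 = 11/2; row 3: (49/2)/(1/2) = 49. Minimum is 5 at row 1 (x_2 leaves); pivot element 1/2.
Pivot on row 1; the Z-row RHS becomes 35/2 − (-3/2)·5 = 25.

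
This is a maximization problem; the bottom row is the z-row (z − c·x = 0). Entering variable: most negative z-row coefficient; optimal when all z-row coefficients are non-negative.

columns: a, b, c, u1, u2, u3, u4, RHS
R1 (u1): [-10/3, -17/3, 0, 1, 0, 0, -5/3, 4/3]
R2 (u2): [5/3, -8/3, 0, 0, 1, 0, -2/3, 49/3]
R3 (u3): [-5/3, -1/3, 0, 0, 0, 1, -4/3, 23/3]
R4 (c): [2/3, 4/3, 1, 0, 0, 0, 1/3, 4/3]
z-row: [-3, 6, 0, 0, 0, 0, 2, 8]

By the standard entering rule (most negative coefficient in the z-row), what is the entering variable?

a

Negative z-row entries: a: -3.
The most negative is -3 in column a, so a enters.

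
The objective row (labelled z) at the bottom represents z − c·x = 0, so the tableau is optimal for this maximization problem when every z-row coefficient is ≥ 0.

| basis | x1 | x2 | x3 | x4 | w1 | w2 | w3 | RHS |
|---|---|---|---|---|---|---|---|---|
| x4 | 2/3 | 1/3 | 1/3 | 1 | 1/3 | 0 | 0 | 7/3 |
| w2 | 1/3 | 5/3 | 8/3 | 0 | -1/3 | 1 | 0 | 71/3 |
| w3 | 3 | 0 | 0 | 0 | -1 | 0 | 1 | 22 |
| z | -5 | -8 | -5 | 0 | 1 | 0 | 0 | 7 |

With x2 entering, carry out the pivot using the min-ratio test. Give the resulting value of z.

Ratio test on column x2 — row 1: (7/3)/(1/3) = 7; row 2: (71/3)/(5/3) = 71/5; row 3: entry 0 ≤ 0. Minimum is 7 at row 1 (x4 leaves); pivot element 1/3.
Pivot on row 1; the z-row RHS becomes 7 − (-8)·7 = 63.

63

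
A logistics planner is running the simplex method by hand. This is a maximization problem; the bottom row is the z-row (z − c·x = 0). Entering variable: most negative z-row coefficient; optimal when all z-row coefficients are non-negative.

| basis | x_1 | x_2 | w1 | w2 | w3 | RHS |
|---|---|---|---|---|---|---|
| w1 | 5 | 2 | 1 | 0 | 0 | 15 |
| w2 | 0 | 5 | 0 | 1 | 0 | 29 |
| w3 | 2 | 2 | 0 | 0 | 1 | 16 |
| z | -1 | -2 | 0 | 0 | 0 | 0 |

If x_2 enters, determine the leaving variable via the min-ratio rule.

w2

Column x_2 entries and ratios — w1: 15/2 = 15/2; w2: 29/5 = 29/5; w3: 16/2 = 8.
Smallest ratio is 29/5 in the row of w2, so w2 leaves.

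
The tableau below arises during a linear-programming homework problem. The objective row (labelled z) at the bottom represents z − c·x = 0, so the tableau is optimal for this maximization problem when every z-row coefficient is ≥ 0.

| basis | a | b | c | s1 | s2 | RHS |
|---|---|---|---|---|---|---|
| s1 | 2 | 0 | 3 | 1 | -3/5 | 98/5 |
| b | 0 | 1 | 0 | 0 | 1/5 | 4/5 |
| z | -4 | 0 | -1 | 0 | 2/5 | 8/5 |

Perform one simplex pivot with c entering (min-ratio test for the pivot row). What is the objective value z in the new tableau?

Ratio test on column c — row 1: (98/5)/3 = 98/15; row 2: entry 0 ≤ 0. Minimum is 98/15 at row 1 (s1 leaves); pivot element 3.
Pivot on row 1; the z-row RHS becomes 8/5 − (-1)·(98/15) = 122/15.

122/15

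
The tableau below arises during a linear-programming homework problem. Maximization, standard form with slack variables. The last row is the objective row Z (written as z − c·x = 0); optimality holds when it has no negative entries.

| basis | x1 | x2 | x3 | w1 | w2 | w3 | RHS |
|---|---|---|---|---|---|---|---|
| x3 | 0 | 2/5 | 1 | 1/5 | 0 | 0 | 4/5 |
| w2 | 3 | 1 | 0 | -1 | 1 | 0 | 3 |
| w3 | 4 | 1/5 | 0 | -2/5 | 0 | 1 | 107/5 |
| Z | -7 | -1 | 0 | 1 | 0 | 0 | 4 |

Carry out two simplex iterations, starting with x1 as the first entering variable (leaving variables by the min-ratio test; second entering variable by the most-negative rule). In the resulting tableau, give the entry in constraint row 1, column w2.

0

Ratio test on column x1 — row 1: entry 0 ≤ 0; row 2: 3/3 = 1; row 3: (107/5)/4 = 107/20. Minimum is 1 at row 2 (w2 leaves); pivot element 3.
Divide row 2 by 3; eliminate column x1 from the other rows.
Second iteration: most negative Z-row entry is -4/3 in column w1, so w1 enters.
Ratio test on column w1 — row 1: (4/5)/(1/5) = 4; row 2: entry -1/3 ≤ 0; row 3: (87/5)/(14/15) = 261/14. Minimum is 4 at row 1 (x3 leaves); pivot element 1/5.
Divide row 1 by 1/5; eliminate column w1 from the other rows.
After both pivots, the entry at constraint row 1, column w2 is 0.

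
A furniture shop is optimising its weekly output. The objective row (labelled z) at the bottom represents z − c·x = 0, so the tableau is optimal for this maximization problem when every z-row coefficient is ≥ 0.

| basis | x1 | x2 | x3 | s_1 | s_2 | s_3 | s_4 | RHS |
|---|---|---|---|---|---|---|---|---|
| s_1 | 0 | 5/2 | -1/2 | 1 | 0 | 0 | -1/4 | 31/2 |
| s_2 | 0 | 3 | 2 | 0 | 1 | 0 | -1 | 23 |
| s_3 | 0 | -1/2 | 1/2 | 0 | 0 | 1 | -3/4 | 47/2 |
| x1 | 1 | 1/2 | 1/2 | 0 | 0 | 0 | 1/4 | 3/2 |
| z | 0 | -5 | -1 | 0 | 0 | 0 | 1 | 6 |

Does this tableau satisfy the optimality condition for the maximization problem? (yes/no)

The z-row has a negative entry -5 in column x2, so it is not optimal.

no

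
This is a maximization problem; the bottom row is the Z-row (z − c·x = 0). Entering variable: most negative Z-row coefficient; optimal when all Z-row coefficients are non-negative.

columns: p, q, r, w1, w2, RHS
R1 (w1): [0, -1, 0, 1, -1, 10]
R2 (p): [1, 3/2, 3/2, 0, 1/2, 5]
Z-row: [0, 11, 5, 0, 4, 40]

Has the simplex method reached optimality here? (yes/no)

Every Z-row coefficient is ≥ 0, so the tableau is optimal.

yes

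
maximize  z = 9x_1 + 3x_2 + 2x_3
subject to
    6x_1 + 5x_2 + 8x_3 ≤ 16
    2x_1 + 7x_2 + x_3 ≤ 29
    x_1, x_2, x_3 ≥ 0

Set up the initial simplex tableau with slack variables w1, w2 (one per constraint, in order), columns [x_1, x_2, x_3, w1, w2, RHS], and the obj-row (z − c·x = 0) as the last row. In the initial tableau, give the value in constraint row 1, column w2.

0

Slack w2 belongs to constraint 2; its column is the unit vector e_2, so the entry in row 1 is 0.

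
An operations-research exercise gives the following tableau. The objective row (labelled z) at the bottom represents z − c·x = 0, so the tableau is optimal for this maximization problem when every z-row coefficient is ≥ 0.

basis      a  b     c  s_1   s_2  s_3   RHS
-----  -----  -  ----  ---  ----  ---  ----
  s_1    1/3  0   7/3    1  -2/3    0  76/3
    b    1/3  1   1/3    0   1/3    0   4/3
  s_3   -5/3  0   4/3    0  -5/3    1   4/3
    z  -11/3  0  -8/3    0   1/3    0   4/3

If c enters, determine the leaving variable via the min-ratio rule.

Column c entries and ratios — s_1: (76/3)/(7/3) = 76/7; b: (4/3)/(1/3) = 4; s_3: (4/3)/(4/3) = 1.
Smallest ratio is 1 in the row of s_3, so s_3 leaves.

s_3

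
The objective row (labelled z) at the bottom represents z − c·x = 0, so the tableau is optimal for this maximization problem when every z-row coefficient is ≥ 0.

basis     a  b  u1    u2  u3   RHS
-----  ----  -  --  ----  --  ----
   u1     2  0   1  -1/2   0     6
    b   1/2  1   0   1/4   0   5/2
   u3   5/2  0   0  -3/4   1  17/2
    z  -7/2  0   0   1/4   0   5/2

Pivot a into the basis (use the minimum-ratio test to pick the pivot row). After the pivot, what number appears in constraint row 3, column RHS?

1

Ratio test on column a — row 1: 6/2 = 3; row 2: (5/2)/(1/2) = 5; row 3: (17/2)/(5/2) = 17/5. Minimum is 3 at row 1 (u1 leaves); pivot element 2.
Divide row 1 by 2; eliminate column a from the other rows.
Row 3 update in column RHS: 17/2 − (5/2)·3 = 1.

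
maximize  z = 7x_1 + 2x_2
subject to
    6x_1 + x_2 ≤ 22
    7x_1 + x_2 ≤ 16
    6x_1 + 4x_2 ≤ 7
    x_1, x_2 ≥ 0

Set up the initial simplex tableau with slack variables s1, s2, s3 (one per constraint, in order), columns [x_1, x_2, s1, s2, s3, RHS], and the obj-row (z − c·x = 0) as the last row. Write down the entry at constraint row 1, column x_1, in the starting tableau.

6

Constraint 1 has coefficient 6 on x_1.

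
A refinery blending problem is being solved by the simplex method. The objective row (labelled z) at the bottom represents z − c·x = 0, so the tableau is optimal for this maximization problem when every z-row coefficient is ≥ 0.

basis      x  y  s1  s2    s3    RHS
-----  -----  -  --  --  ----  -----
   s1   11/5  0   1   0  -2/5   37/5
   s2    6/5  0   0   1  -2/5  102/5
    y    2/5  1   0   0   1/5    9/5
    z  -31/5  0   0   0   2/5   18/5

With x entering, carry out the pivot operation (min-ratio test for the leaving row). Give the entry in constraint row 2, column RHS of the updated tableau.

180/11

Ratio test on column x — row 1: (37/5)/(11/5) = 37/11; row 2: (102/5)/(6/5) = 17; row 3: (9/5)/(2/5) = 9/2. Minimum is 37/11 at row 1 (s1 leaves); pivot element 11/5.
Divide row 1 by 11/5; eliminate column x from the other rows.
Row 2 update in column RHS: 102/5 − (6/5)·(37/11) = 180/11.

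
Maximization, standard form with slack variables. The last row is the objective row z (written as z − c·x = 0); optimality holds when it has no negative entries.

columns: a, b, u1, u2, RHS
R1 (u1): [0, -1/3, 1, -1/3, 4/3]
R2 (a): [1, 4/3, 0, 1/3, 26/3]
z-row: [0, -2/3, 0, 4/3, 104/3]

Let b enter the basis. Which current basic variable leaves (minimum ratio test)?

Column b entries and ratios — u1: -1/3 ≤ 0, skip; a: (26/3)/(4/3) = 13/2.
Smallest ratio is 13/2 in the row of a, so a leaves.

a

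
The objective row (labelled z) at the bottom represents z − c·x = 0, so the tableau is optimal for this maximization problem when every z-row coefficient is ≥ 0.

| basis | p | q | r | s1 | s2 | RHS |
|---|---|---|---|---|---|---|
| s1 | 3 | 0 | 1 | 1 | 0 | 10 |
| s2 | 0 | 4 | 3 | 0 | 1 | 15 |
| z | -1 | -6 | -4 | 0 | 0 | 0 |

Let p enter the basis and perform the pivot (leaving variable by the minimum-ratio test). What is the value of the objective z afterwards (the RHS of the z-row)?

Ratio test on column p — row 1: 10/3 = 10/3; row 2: entry 0 ≤ 0. Minimum is 10/3 at row 1 (s1 leaves); pivot element 3.
Pivot on row 1; the z-row RHS becomes 0 − (-1)·(10/3) = 10/3.

10/3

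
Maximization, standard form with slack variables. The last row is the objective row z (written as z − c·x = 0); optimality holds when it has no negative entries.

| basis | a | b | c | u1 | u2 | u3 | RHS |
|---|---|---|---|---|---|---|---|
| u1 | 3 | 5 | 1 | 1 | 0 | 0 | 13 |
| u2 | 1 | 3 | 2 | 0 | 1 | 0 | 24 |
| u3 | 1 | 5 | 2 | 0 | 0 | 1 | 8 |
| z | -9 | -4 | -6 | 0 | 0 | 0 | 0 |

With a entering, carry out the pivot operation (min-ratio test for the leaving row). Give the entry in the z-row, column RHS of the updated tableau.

Ratio test on column a — row 1: 13/3 = 13/3; row 2: 24/1 = 24; row 3: 8/1 = 8. Minimum is 13/3 at row 1 (u1 leaves); pivot element 3.
Divide row 1 by 3; eliminate column a from the other rows.
z-row update in column RHS: 0 − (-9)·(13/3) = 39.

39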